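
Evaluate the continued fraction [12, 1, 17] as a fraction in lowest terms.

233/18

Fold from the inside: start with 17/1.
  1 + 1/17 = 18/17
  12 + 17/18 = 233/18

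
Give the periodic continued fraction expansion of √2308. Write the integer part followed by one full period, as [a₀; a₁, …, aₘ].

a₀ = ⌊√2308⌋ = 48.
With m₀=0, d₀=1 and mₖ₊₁ = dₖaₖ − mₖ, dₖ₊₁ = (n − mₖ₊₁²)/dₖ, aₖ₊₁ = ⌊(a₀+mₖ₊₁)/dₖ₊₁⌋:
  k=1: m=48, d=4, a=24
  k=2: m=48, d=1, a=96
d=1 and a=2a₀=96 at k=2, so the next step gives (m, d) = (48, 4) again — its k=1 value — and the period has length 2.

[48; 24, 96]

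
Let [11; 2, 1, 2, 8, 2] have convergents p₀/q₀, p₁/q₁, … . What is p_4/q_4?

762/67

Using pₖ = aₖpₖ₋₁ + pₖ₋₂, qₖ = aₖqₖ₋₁ + qₖ₋₂ (with p₋₁=1, p₋₂=0, q₋₁=0, q₋₂=1):
  k=0: a=11, p=11, q=1
  k=1: a=2, p=23, q=2
  k=2: a=1, p=34, q=3
  k=3: a=2, p=91, q=8
  k=4: a=8, p=762, q=67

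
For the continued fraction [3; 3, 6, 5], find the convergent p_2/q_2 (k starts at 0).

63/19

Using pₖ = aₖpₖ₋₁ + pₖ₋₂, qₖ = aₖqₖ₋₁ + qₖ₋₂ (with p₋₁=1, p₋₂=0, q₋₁=0, q₋₂=1):
  k=0: a=3, p=3, q=1
  k=1: a=3, p=10, q=3
  k=2: a=6, p=63, q=19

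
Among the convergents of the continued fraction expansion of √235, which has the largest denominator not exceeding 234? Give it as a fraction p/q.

1395/91

√235 = [15; 3, 30, …] (period length 2).
Convergents:
  p_0/q_0 = 15/1
  p_1/q_1 = 46/3
  p_2/q_2 = 1395/91
  p_3/q_3 = 4231/276
q_2 = 91 ≤ 234 < 276 = q_3, so the answer is 1395/91.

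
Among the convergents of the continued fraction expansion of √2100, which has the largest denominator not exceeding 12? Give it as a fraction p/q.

√2100 = [45; 1, 4, 1, 2, 1, 4, 1, 90, …] (period length 8).
Convergents:
  p_0/q_0 = 45/1
  p_1/q_1 = 46/1
  p_2/q_2 = 229/5
  p_3/q_3 = 275/6
  p_4/q_4 = 779/17
q_3 = 6 ≤ 12 < 17 = q_4, so the answer is 275/6.

275/6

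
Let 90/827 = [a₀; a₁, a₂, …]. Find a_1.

9

90 = 0·827 + 90   →  a_0 = 0
827 = 9·90 + 17   →  a_1 = 9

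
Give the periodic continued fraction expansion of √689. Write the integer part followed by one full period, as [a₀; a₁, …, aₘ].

[26; 4, 52]

a₀ = ⌊√689⌋ = 26.
With m₀=0, d₀=1 and mₖ₊₁ = dₖaₖ − mₖ, dₖ₊₁ = (n − mₖ₊₁²)/dₖ, aₖ₊₁ = ⌊(a₀+mₖ₊₁)/dₖ₊₁⌋:
  k=1: m=26, d=13, a=4
  k=2: m=26, d=1, a=52
d=1 and a=2a₀=52 at k=2, so the next step gives (m, d) = (26, 13) again — its k=1 value — and the period has length 2.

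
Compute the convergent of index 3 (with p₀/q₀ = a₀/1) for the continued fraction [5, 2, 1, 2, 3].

Using pₖ = aₖpₖ₋₁ + pₖ₋₂, qₖ = aₖqₖ₋₁ + qₖ₋₂ (with p₋₁=1, p₋₂=0, q₋₁=0, q₋₂=1):
  k=0: a=5, p=5, q=1
  k=1: a=2, p=11, q=2
  k=2: a=1, p=16, q=3
  k=3: a=2, p=43, q=8

43/8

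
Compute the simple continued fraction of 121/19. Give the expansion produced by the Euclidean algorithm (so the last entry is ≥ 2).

121 = 6*19 + 7
19 = 2*7 + 5
7 = 1*5 + 2
5 = 2*2 + 1
2 = 2*1 + 0  (stop)
So 121/19 = [6; 2, 1, 2, 2].

[6; 2, 1, 2, 2]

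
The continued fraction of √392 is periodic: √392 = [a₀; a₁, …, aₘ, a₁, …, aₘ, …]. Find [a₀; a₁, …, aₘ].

[19; 1, 3, 1, 38]

a₀ = ⌊√392⌋ = 19.
With m₀=0, d₀=1 and mₖ₊₁ = dₖaₖ − mₖ, dₖ₊₁ = (n − mₖ₊₁²)/dₖ, aₖ₊₁ = ⌊(a₀+mₖ₊₁)/dₖ₊₁⌋:
  k=1: m=19, d=31, a=1
  k=2: m=12, d=8, a=3
  k=3: m=12, d=31, a=1
  k=4: m=19, d=1, a=38
d=1 and a=2a₀=38 at k=4, so the next step gives (m, d) = (19, 31) again — its k=1 value — and the period has length 4.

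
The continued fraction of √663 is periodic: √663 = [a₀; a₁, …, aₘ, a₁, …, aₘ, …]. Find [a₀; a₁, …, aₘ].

[25; 1, 2, 1, 50]

a₀ = ⌊√663⌋ = 25.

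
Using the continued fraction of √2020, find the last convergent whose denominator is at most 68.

√2020 = [44; 1, 16, 1, 88, …] (period length 4).
Convergents:
  p_0/q_0 = 44/1
  p_1/q_1 = 45/1
  p_2/q_2 = 764/17
  p_3/q_3 = 809/18
  p_4/q_4 = 71956/1601
q_3 = 18 ≤ 68 < 1601 = q_4, so the answer is 809/18.

809/18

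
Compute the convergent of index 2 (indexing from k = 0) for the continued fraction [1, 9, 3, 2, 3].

Using pₖ = aₖpₖ₋₁ + pₖ₋₂, qₖ = aₖqₖ₋₁ + qₖ₋₂ (with p₋₁=1, p₋₂=0, q₋₁=0, q₋₂=1):
  k=0: a=1, p=1, q=1
  k=1: a=9, p=10, q=9
  k=2: a=3, p=31, q=28

31/28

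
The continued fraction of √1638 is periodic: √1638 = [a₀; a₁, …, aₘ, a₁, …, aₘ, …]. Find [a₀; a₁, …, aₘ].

[40; 2, 8, 2, 80]

a₀ = ⌊√1638⌋ = 40.
With m₀=0, d₀=1 and mₖ₊₁ = dₖaₖ − mₖ, dₖ₊₁ = (n − mₖ₊₁²)/dₖ, aₖ₊₁ = ⌊(a₀+mₖ₊₁)/dₖ₊₁⌋:
  k=1: m=40, d=38, a=2
  k=2: m=36, d=9, a=8
  k=3: m=36, d=38, a=2
  k=4: m=40, d=1, a=80
d=1 and a=2a₀=80 at k=4, so the next step gives (m, d) = (40, 38) again — its k=1 value — and the period has length 4.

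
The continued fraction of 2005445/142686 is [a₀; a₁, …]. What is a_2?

5

2005445 = 14·142686 + 7841   →  a_0 = 14
142686 = 18·7841 + 1548   →  a_1 = 18
7841 = 5·1548 + 101   →  a_2 = 5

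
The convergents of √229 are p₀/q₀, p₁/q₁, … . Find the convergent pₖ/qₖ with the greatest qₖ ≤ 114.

√229 = [15; 7, 1, 1, 7, 30, …] (period length 5).
Convergents:
  p_0/q_0 = 15/1
  p_1/q_1 = 106/7
  p_2/q_2 = 121/8
  p_3/q_3 = 227/15
  p_4/q_4 = 1710/113
  p_5/q_5 = 51527/3405
q_4 = 113 ≤ 114 < 3405 = q_5, so the answer is 1710/113.

1710/113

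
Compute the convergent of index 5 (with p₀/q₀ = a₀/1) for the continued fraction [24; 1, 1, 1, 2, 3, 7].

665/27

Using pₖ = aₖpₖ₋₁ + pₖ₋₂, qₖ = aₖqₖ₋₁ + qₖ₋₂ (with p₋₁=1, p₋₂=0, q₋₁=0, q₋₂=1):
  k=0: a=24, p=24, q=1
  k=1: a=1, p=25, q=1
  k=2: a=1, p=49, q=2
  k=3: a=1, p=74, q=3
  k=4: a=2, p=197, q=8
  k=5: a=3, p=665, q=27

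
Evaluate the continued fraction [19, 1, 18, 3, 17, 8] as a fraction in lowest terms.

Fold from the inside: start with 8/1.
  17 + 1/8 = 137/8
  3 + 8/137 = 419/137
  18 + 137/419 = 7679/419
  1 + 419/7679 = 8098/7679
  19 + 7679/8098 = 161541/8098

161541/8098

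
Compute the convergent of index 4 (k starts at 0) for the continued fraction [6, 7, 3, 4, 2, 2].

Using pₖ = aₖpₖ₋₁ + pₖ₋₂, qₖ = aₖqₖ₋₁ + qₖ₋₂ (with p₋₁=1, p₋₂=0, q₋₁=0, q₋₂=1):
  k=0: a=6, p=6, q=1
  k=1: a=7, p=43, q=7
  k=2: a=3, p=135, q=22
  k=3: a=4, p=583, q=95
  k=4: a=2, p=1301, q=212

1301/212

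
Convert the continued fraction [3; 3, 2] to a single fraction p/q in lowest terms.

Fold from the inside: start with 2/1.
  3 + 1/2 = 7/2
  3 + 2/7 = 23/7

23/7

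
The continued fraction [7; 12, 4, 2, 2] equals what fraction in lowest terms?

1905/269

Using pₖ = aₖpₖ₋₁ + pₖ₋₂ and qₖ = aₖqₖ₋₁ + qₖ₋₂:
  k=0: a=7, p=7, q=1
  k=1: a=12, p=85, q=12
  k=2: a=4, p=347, q=49
  k=3: a=2, p=779, q=110
  k=4: a=2, p=1905, q=269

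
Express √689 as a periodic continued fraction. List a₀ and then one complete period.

[26; 4, 52]

a₀ = ⌊√689⌋ = 26.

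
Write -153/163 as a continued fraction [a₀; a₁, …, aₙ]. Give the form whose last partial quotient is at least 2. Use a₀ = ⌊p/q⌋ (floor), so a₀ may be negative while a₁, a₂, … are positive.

[-1; 16, 3, 3]

-153 = -1*163 + 10
163 = 16*10 + 3
10 = 3*3 + 1
3 = 3*1 + 0  (stop)
So -153/163 = [-1; 16, 3, 3].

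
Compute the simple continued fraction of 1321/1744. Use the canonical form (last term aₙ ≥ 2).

[0; 1, 3, 8, 7, 2, 3]

1321 = 0×1744 + 1321
1744 = 1×1321 + 423
1321 = 3×423 + 52
423 = 8×52 + 7
52 = 7×7 + 3
7 = 2×3 + 1
3 = 3×1 + 0  (stop)
So 1321/1744 = [0; 1, 3, 8, 7, 2, 3].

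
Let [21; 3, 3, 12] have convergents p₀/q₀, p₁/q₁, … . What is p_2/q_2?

Using pₖ = aₖpₖ₋₁ + pₖ₋₂, qₖ = aₖqₖ₋₁ + qₖ₋₂ (with p₋₁=1, p₋₂=0, q₋₁=0, q₋₂=1):
  k=0: a=21, p=21, q=1
  k=1: a=3, p=64, q=3
  k=2: a=3, p=213, q=10

213/10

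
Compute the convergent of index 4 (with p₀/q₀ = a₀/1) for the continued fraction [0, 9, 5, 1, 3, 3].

Using pₖ = aₖpₖ₋₁ + pₖ₋₂, qₖ = aₖqₖ₋₁ + qₖ₋₂ (with p₋₁=1, p₋₂=0, q₋₁=0, q₋₂=1):
  k=0: a=0, p=0, q=1
  k=1: a=9, p=1, q=9
  k=2: a=5, p=5, q=46
  k=3: a=1, p=6, q=55
  k=4: a=3, p=23, q=211

23/211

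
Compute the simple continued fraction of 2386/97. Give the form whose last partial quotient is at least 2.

2386 = 24×97 + 58
97 = 1×58 + 39
58 = 1×39 + 19
39 = 2×19 + 1
19 = 19×1 + 0  (stop)
So 2386/97 = [24; 1, 1, 2, 19].

[24; 1, 1, 2, 19]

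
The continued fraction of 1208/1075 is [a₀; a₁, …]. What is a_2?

1208 = 1·1075 + 133   →  a_0 = 1
1075 = 8·133 + 11   →  a_1 = 8
133 = 12·11 + 1   →  a_2 = 12

12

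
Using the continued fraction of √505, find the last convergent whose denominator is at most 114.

√505 = [22; 2, 8, 2, 44, …] (period length 4).
Convergents:
  p_0/q_0 = 22/1
  p_1/q_1 = 45/2
  p_2/q_2 = 382/17
  p_3/q_3 = 809/36
  p_4/q_4 = 35978/1601
q_3 = 36 ≤ 114 < 1601 = q_4, so the answer is 809/36.

809/36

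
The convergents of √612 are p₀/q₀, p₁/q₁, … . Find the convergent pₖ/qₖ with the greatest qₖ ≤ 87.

1608/65

√612 = [24; 1, 2, 1, 4, 1, 2, 1, 48, …] (period length 8).
Convergents:
  p_0/q_0 = 24/1
  p_1/q_1 = 25/1
  p_2/q_2 = 74/3
  p_3/q_3 = 99/4
  p_4/q_4 = 470/19
  p_5/q_5 = 569/23
  p_6/q_6 = 1608/65
  p_7/q_7 = 2177/88
q_6 = 65 ≤ 87 < 88 = q_7, so the answer is 1608/65.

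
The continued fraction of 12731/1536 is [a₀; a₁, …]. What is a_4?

12731 = 8·1536 + 443   →  a_0 = 8
1536 = 3·443 + 207   →  a_1 = 3
443 = 2·207 + 29   →  a_2 = 2
207 = 7·29 + 4   →  a_3 = 7
29 = 7·4 + 1   →  a_4 = 7

7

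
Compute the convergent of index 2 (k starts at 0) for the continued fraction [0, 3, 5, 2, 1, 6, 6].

Using pₖ = aₖpₖ₋₁ + pₖ₋₂, qₖ = aₖqₖ₋₁ + qₖ₋₂ (with p₋₁=1, p₋₂=0, q₋₁=0, q₋₂=1):
  k=0: a=0, p=0, q=1
  k=1: a=3, p=1, q=3
  k=2: a=5, p=5, q=16

5/16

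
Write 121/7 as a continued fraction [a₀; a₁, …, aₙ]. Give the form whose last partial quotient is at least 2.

121 = 17*7 + 2
7 = 3*2 + 1
2 = 2*1 + 0  (stop)
So 121/7 = [17; 3, 2].

[17; 3, 2]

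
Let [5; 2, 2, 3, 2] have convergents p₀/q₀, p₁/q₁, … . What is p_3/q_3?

Using pₖ = aₖpₖ₋₁ + pₖ₋₂, qₖ = aₖqₖ₋₁ + qₖ₋₂ (with p₋₁=1, p₋₂=0, q₋₁=0, q₋₂=1):
  k=0: a=5, p=5, q=1
  k=1: a=2, p=11, q=2
  k=2: a=2, p=27, q=5
  k=3: a=3, p=92, q=17

92/17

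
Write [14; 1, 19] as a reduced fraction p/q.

Fold from the inside: start with 19/1.
  1 + 1/19 = 20/19
  14 + 19/20 = 299/20

299/20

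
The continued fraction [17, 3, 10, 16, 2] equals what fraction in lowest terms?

Fold from the inside: start with 2/1.
  16 + 1/2 = 33/2
  10 + 2/33 = 332/33
  3 + 33/332 = 1029/332
  17 + 332/1029 = 17825/1029

17825/1029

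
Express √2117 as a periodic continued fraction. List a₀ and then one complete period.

a₀ = ⌊√2117⌋ = 46.
With m₀=0, d₀=1 and mₖ₊₁ = dₖaₖ − mₖ, dₖ₊₁ = (n − mₖ₊₁²)/dₖ, aₖ₊₁ = ⌊(a₀+mₖ₊₁)/dₖ₊₁⌋:
  k=1: m=46, d=1, a=92
d=1 and a=2a₀=92 at k=1, so the next step gives (m, d) = (46, 1) again — its k=1 value — and the period has length 1.

[46; 92]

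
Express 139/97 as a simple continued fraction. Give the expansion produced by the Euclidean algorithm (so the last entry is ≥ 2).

[1; 2, 3, 4, 3]

139 = 1×97 + 42
97 = 2×42 + 13
42 = 3×13 + 3
13 = 4×3 + 1
3 = 3×1 + 0  (stop)
So 139/97 = [1; 2, 3, 4, 3].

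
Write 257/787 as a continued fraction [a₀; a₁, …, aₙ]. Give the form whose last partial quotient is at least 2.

[0; 3, 16, 16]

257 = 0·787 + 257
787 = 3·257 + 16
257 = 16·16 + 1
16 = 16·1 + 0  (stop)
So 257/787 = [0; 3, 16, 16].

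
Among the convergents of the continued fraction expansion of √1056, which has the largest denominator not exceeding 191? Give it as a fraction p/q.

√1056 = [32; 2, 64, …] (period length 2).
Convergents:
  p_0/q_0 = 32/1
  p_1/q_1 = 65/2
  p_2/q_2 = 4192/129
  p_3/q_3 = 8449/260
q_2 = 129 ≤ 191 < 260 = q_3, so the answer is 4192/129.

4192/129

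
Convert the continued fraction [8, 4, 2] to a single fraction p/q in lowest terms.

74/9

Fold from the inside: start with 2/1.
  4 + 1/2 = 9/2
  8 + 2/9 = 74/9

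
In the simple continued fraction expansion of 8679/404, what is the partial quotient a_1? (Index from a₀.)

2

8679 = 21·404 + 195   →  a_0 = 21
404 = 2·195 + 14   →  a_1 = 2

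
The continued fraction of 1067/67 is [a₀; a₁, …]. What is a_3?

2

1067 = 15·67 + 62   →  a_0 = 15
67 = 1·62 + 5   →  a_1 = 1
62 = 12·5 + 2   →  a_2 = 12
5 = 2·2 + 1   →  a_3 = 2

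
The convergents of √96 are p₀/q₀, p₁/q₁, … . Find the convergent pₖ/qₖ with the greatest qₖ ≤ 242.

970/99

√96 = [9; 1, 3, 1, 18, …] (period length 4).
Convergents:
  p_0/q_0 = 9/1
  p_1/q_1 = 10/1
  p_2/q_2 = 39/4
  p_3/q_3 = 49/5
  p_4/q_4 = 921/94
  p_5/q_5 = 970/99
  p_6/q_6 = 3831/391
q_5 = 99 ≤ 242 < 391 = q_6, so the answer is 970/99.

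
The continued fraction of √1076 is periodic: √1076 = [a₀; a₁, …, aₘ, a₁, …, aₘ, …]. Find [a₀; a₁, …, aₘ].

[32; 1, 4, 16, 4, 1, 64]

a₀ = ⌊√1076⌋ = 32.
With m₀=0, d₀=1 and mₖ₊₁ = dₖaₖ − mₖ, dₖ₊₁ = (n − mₖ₊₁²)/dₖ, aₖ₊₁ = ⌊(a₀+mₖ₊₁)/dₖ₊₁⌋:
  k=1: m=32, d=52, a=1
  k=2: m=20, d=13, a=4
  k=3: m=32, d=4, a=16
  k=4: m=32, d=13, a=4
  k=5: m=20, d=52, a=1
  k=6: m=32, d=1, a=64
d=1 and a=2a₀=64 at k=6, so the next step gives (m, d) = (32, 52) again — its k=1 value — and the period has length 6.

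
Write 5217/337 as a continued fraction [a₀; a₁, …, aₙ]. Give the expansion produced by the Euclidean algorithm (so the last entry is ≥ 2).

[15; 2, 12, 2, 6]

5217 = 15×337 + 162
337 = 2×162 + 13
162 = 12×13 + 6
13 = 2×6 + 1
6 = 6×1 + 0  (stop)
So 5217/337 = [15; 2, 12, 2, 6].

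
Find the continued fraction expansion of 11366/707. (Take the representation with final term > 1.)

[16; 13, 10, 1, 4]

11366 = 16×707 + 54
707 = 13×54 + 5
54 = 10×5 + 4
5 = 1×4 + 1
4 = 4×1 + 0  (stop)
So 11366/707 = [16; 13, 10, 1, 4].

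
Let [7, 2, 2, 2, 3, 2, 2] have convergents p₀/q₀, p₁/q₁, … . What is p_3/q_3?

89/12

Using pₖ = aₖpₖ₋₁ + pₖ₋₂, qₖ = aₖqₖ₋₁ + qₖ₋₂ (with p₋₁=1, p₋₂=0, q₋₁=0, q₋₂=1):
  k=0: a=7, p=7, q=1
  k=1: a=2, p=15, q=2
  k=2: a=2, p=37, q=5
  k=3: a=2, p=89, q=12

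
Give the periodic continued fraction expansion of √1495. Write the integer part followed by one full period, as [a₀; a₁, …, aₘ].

a₀ = ⌊√1495⌋ = 38.
With m₀=0, d₀=1 and mₖ₊₁ = dₖaₖ − mₖ, dₖ₊₁ = (n − mₖ₊₁²)/dₖ, aₖ₊₁ = ⌊(a₀+mₖ₊₁)/dₖ₊₁⌋:
  k=1: m=38, d=51, a=1
  k=2: m=13, d=26, a=1
  k=3: m=13, d=51, a=1
  k=4: m=38, d=1, a=76
d=1 and a=2a₀=76 at k=4, so the next step gives (m, d) = (38, 51) again — its k=1 value — and the period has length 4.

[38; 1, 1, 1, 76]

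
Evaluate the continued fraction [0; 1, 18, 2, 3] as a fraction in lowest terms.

Using pₖ = aₖpₖ₋₁ + pₖ₋₂ and qₖ = aₖqₖ₋₁ + qₖ₋₂:
  k=0: a=0, p=0, q=1
  k=1: a=1, p=1, q=1
  k=2: a=18, p=18, q=19
  k=3: a=2, p=37, q=39
  k=4: a=3, p=129, q=136

129/136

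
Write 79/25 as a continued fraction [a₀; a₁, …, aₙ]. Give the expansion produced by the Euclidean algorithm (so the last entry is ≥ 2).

79 = 3·25 + 4
25 = 6·4 + 1
4 = 4·1 + 0  (stop)
So 79/25 = [3; 6, 4].

[3; 6, 4]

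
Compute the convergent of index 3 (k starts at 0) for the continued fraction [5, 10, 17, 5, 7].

4411/865

Using pₖ = aₖpₖ₋₁ + pₖ₋₂, qₖ = aₖqₖ₋₁ + qₖ₋₂ (with p₋₁=1, p₋₂=0, q₋₁=0, q₋₂=1):
  k=0: a=5, p=5, q=1
  k=1: a=10, p=51, q=10
  k=2: a=17, p=872, q=171
  k=3: a=5, p=4411, q=865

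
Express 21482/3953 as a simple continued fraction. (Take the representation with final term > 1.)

21482 = 5·3953 + 1717
3953 = 2·1717 + 519
1717 = 3·519 + 160
519 = 3·160 + 39
160 = 4·39 + 4
39 = 9·4 + 3
4 = 1·3 + 1
3 = 3·1 + 0  (stop)
So 21482/3953 = [5; 2, 3, 3, 4, 9, 1, 3].

[5; 2, 3, 3, 4, 9, 1, 3]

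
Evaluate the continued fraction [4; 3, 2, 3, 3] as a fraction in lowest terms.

339/79

Using pₖ = aₖpₖ₋₁ + pₖ₋₂ and qₖ = aₖqₖ₋₁ + qₖ₋₂:
  k=0: a=4, p=4, q=1
  k=1: a=3, p=13, q=3
  k=2: a=2, p=30, q=7
  k=3: a=3, p=103, q=24
  k=4: a=3, p=339, q=79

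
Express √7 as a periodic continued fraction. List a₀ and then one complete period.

a₀ = ⌊√7⌋ = 2.
With m₀=0, d₀=1 and mₖ₊₁ = dₖaₖ − mₖ, dₖ₊₁ = (n − mₖ₊₁²)/dₖ, aₖ₊₁ = ⌊(a₀+mₖ₊₁)/dₖ₊₁⌋:
  k=1: m=2, d=3, a=1
  k=2: m=1, d=2, a=1
  k=3: m=1, d=3, a=1
  k=4: m=2, d=1, a=4
d=1 and a=2a₀=4 at k=4, so the next step gives (m, d) = (2, 3) again — its k=1 value — and the period has length 4.

[2; 1, 1, 1, 4]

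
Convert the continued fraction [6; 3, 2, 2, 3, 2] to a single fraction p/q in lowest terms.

Using pₖ = aₖpₖ₋₁ + pₖ₋₂ and qₖ = aₖqₖ₋₁ + qₖ₋₂:
  k=0: a=6, p=6, q=1
  k=1: a=3, p=19, q=3
  k=2: a=2, p=44, q=7
  k=3: a=2, p=107, q=17
  k=4: a=3, p=365, q=58
  k=5: a=2, p=837, q=133

837/133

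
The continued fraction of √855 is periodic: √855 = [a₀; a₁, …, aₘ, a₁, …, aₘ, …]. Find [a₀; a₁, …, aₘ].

a₀ = ⌊√855⌋ = 29.
With m₀=0, d₀=1 and mₖ₊₁ = dₖaₖ − mₖ, dₖ₊₁ = (n − mₖ₊₁²)/dₖ, aₖ₊₁ = ⌊(a₀+mₖ₊₁)/dₖ₊₁⌋:
  k=1: m=29, d=14, a=4
  k=2: m=27, d=9, a=6
  k=3: m=27, d=14, a=4
  k=4: m=29, d=1, a=58
d=1 and a=2a₀=58 at k=4, so the next step gives (m, d) = (29, 14) again — its k=1 value — and the period has length 4.

[29; 4, 6, 4, 58]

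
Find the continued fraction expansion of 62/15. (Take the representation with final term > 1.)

[4; 7, 2]

62 = 4*15 + 2
15 = 7*2 + 1
2 = 2*1 + 0  (stop)
So 62/15 = [4; 7, 2].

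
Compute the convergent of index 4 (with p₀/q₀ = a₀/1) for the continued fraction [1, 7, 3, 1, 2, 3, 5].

91/80

Using pₖ = aₖpₖ₋₁ + pₖ₋₂, qₖ = aₖqₖ₋₁ + qₖ₋₂ (with p₋₁=1, p₋₂=0, q₋₁=0, q₋₂=1):
  k=0: a=1, p=1, q=1
  k=1: a=7, p=8, q=7
  k=2: a=3, p=25, q=22
  k=3: a=1, p=33, q=29
  k=4: a=2, p=91, q=80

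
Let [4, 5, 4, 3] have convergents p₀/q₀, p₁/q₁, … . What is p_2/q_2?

88/21

Using pₖ = aₖpₖ₋₁ + pₖ₋₂, qₖ = aₖqₖ₋₁ + qₖ₋₂ (with p₋₁=1, p₋₂=0, q₋₁=0, q₋₂=1):
  k=0: a=4, p=4, q=1
  k=1: a=5, p=21, q=5
  k=2: a=4, p=88, q=21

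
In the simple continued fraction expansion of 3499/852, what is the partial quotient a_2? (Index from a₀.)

3499 = 4·852 + 91   →  a_0 = 4
852 = 9·91 + 33   →  a_1 = 9
91 = 2·33 + 25   →  a_2 = 2

2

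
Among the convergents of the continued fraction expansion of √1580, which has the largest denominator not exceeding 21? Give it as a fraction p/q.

159/4

√1580 = [39; 1, 2, 1, 78, …] (period length 4).
Convergents:
  p_0/q_0 = 39/1
  p_1/q_1 = 40/1
  p_2/q_2 = 119/3
  p_3/q_3 = 159/4
  p_4/q_4 = 12521/315
q_3 = 4 ≤ 21 < 315 = q_4, so the answer is 159/4.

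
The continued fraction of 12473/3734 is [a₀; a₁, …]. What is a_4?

11

12473 = 3·3734 + 1271   →  a_0 = 3
3734 = 2·1271 + 1192   →  a_1 = 2
1271 = 1·1192 + 79   →  a_2 = 1
1192 = 15·79 + 7   →  a_3 = 15
79 = 11·7 + 2   →  a_4 = 11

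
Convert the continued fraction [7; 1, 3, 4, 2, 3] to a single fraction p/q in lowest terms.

Using pₖ = aₖpₖ₋₁ + pₖ₋₂ and qₖ = aₖqₖ₋₁ + qₖ₋₂:
  k=0: a=7, p=7, q=1
  k=1: a=1, p=8, q=1
  k=2: a=3, p=31, q=4
  k=3: a=4, p=132, q=17
  k=4: a=2, p=295, q=38
  k=5: a=3, p=1017, q=131

1017/131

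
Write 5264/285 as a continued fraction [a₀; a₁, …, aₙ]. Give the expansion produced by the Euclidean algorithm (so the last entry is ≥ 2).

[18; 2, 7, 1, 7, 2]

5264 = 18·285 + 134
285 = 2·134 + 17
134 = 7·17 + 15
17 = 1·15 + 2
15 = 7·2 + 1
2 = 2·1 + 0  (stop)
So 5264/285 = [18; 2, 7, 1, 7, 2].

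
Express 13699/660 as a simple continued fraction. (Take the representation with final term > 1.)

[20; 1, 3, 10, 16]

13699 = 20*660 + 499
660 = 1*499 + 161
499 = 3*161 + 16
161 = 10*16 + 1
16 = 16*1 + 0  (stop)
So 13699/660 = [20; 1, 3, 10, 16].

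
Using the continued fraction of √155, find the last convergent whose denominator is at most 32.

√155 = [12; 2, 4, 2, 24, …] (period length 4).
Convergents:
  p_0/q_0 = 12/1
  p_1/q_1 = 25/2
  p_2/q_2 = 112/9
  p_3/q_3 = 249/20
  p_4/q_4 = 6088/489
q_3 = 20 ≤ 32 < 489 = q_4, so the answer is 249/20.

249/20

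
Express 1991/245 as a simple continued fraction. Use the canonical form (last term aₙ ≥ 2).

1991 = 8×245 + 31
245 = 7×31 + 28
31 = 1×28 + 3
28 = 9×3 + 1
3 = 3×1 + 0  (stop)
So 1991/245 = [8; 7, 1, 9, 3].

[8; 7, 1, 9, 3]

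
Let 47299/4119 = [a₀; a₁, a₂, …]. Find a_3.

47299 = 11·4119 + 1990   →  a_0 = 11
4119 = 2·1990 + 139   →  a_1 = 2
1990 = 14·139 + 44   →  a_2 = 14
139 = 3·44 + 7   →  a_3 = 3

3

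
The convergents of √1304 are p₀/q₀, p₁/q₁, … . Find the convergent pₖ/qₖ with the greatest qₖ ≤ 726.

√1304 = [36; 9, 72, …] (period length 2).
Convergents:
  p_0/q_0 = 36/1
  p_1/q_1 = 325/9
  p_2/q_2 = 23436/649
  p_3/q_3 = 211249/5850
q_2 = 649 ≤ 726 < 5850 = q_3, so the answer is 23436/649.

23436/649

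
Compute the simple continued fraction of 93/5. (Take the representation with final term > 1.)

93 = 18*5 + 3
5 = 1*3 + 2
3 = 1*2 + 1
2 = 2*1 + 0  (stop)
So 93/5 = [18; 1, 1, 2].

[18; 1, 1, 2]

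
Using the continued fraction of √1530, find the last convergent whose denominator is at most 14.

√1530 = [39; 8, 1, 2, 8, 2, 1, 8, 78, …] (period length 8).
Convergents:
  p_0/q_0 = 39/1
  p_1/q_1 = 313/8
  p_2/q_2 = 352/9
  p_3/q_3 = 1017/26
q_2 = 9 ≤ 14 < 26 = q_3, so the answer is 352/9.

352/9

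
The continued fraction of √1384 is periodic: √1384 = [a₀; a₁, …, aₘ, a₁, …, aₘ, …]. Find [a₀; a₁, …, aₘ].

a₀ = ⌊√1384⌋ = 37.
With m₀=0, d₀=1 and mₖ₊₁ = dₖaₖ − mₖ, dₖ₊₁ = (n − mₖ₊₁²)/dₖ, aₖ₊₁ = ⌊(a₀+mₖ₊₁)/dₖ₊₁⌋:
  k=1: m=37, d=15, a=4
  k=2: m=23, d=57, a=1
  k=3: m=34, d=4, a=17
  k=4: m=34, d=57, a=1
  k=5: m=23, d=15, a=4
  k=6: m=37, d=1, a=74
d=1 and a=2a₀=74 at k=6, so the next step gives (m, d) = (37, 15) again — its k=1 value — and the period has length 6.

[37; 4, 1, 17, 1, 4, 74]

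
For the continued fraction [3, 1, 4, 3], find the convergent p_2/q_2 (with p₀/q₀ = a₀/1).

19/5

Using pₖ = aₖpₖ₋₁ + pₖ₋₂, qₖ = aₖqₖ₋₁ + qₖ₋₂ (with p₋₁=1, p₋₂=0, q₋₁=0, q₋₂=1):
  k=0: a=3, p=3, q=1
  k=1: a=1, p=4, q=1
  k=2: a=4, p=19, q=5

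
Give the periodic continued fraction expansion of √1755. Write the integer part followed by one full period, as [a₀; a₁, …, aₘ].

[41; 1, 8, 3, 8, 1, 82]

a₀ = ⌊√1755⌋ = 41.
With m₀=0, d₀=1 and mₖ₊₁ = dₖaₖ − mₖ, dₖ₊₁ = (n − mₖ₊₁²)/dₖ, aₖ₊₁ = ⌊(a₀+mₖ₊₁)/dₖ₊₁⌋:
  k=1: m=41, d=74, a=1
  k=2: m=33, d=9, a=8
  k=3: m=39, d=26, a=3
  k=4: m=39, d=9, a=8
  k=5: m=33, d=74, a=1
  k=6: m=41, d=1, a=82
d=1 and a=2a₀=82 at k=6, so the next step gives (m, d) = (41, 74) again — its k=1 value — and the period has length 6.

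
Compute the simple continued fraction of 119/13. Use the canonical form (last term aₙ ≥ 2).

[9; 6, 2]

119 = 9×13 + 2
13 = 6×2 + 1
2 = 2×1 + 0  (stop)
So 119/13 = [9; 6, 2].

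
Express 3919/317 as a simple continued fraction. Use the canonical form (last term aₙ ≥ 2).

3919 = 12*317 + 115
317 = 2*115 + 87
115 = 1*87 + 28
87 = 3*28 + 3
28 = 9*3 + 1
3 = 3*1 + 0  (stop)
So 3919/317 = [12; 2, 1, 3, 9, 3].

[12; 2, 1, 3, 9, 3]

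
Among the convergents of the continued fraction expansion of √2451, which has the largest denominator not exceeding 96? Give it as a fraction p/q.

3317/67

√2451 = [49; 1, 1, 32, 1, 1, 98, …] (period length 6).
Convergents:
  p_0/q_0 = 49/1
  p_1/q_1 = 50/1
  p_2/q_2 = 99/2
  p_3/q_3 = 3218/65
  p_4/q_4 = 3317/67
  p_5/q_5 = 6535/132
q_4 = 67 ≤ 96 < 132 = q_5, so the answer is 3317/67.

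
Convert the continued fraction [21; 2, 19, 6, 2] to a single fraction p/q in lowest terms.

10980/511

Using pₖ = aₖpₖ₋₁ + pₖ₋₂ and qₖ = aₖqₖ₋₁ + qₖ₋₂:
  k=0: a=21, p=21, q=1
  k=1: a=2, p=43, q=2
  k=2: a=19, p=838, q=39
  k=3: a=6, p=5071, q=236
  k=4: a=2, p=10980, q=511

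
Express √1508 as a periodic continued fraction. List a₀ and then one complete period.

a₀ = ⌊√1508⌋ = 38.
With m₀=0, d₀=1 and mₖ₊₁ = dₖaₖ − mₖ, dₖ₊₁ = (n − mₖ₊₁²)/dₖ, aₖ₊₁ = ⌊(a₀+mₖ₊₁)/dₖ₊₁⌋:
  k=1: m=38, d=64, a=1
  k=2: m=26, d=13, a=4
  k=3: m=26, d=64, a=1
  k=4: m=38, d=1, a=76
d=1 and a=2a₀=76 at k=4, so the next step gives (m, d) = (38, 64) again — its k=1 value — and the period has length 4.

[38; 1, 4, 1, 76]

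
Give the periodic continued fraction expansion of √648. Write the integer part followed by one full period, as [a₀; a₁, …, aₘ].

a₀ = ⌊√648⌋ = 25.

[25; 2, 5, 6, 5, 2, 50]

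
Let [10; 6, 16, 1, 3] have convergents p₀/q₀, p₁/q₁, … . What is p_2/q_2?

986/97

Using pₖ = aₖpₖ₋₁ + pₖ₋₂, qₖ = aₖqₖ₋₁ + qₖ₋₂ (with p₋₁=1, p₋₂=0, q₋₁=0, q₋₂=1):
  k=0: a=10, p=10, q=1
  k=1: a=6, p=61, q=6
  k=2: a=16, p=986, q=97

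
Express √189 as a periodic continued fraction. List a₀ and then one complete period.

[13; 1, 2, 1, 26]

a₀ = ⌊√189⌋ = 13.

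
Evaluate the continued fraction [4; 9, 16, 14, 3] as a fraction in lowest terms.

Using pₖ = aₖpₖ₋₁ + pₖ₋₂ and qₖ = aₖqₖ₋₁ + qₖ₋₂:
  k=0: a=4, p=4, q=1
  k=1: a=9, p=37, q=9
  k=2: a=16, p=596, q=145
  k=3: a=14, p=8381, q=2039
  k=4: a=3, p=25739, q=6262

25739/6262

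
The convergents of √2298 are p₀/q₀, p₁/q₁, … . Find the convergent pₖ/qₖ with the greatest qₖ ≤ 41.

√2298 = [47; 1, 14, 1, 94, …] (period length 4).
Convergents:
  p_0/q_0 = 47/1
  p_1/q_1 = 48/1
  p_2/q_2 = 719/15
  p_3/q_3 = 767/16
  p_4/q_4 = 72817/1519
q_3 = 16 ≤ 41 < 1519 = q_4, so the answer is 767/16.

767/16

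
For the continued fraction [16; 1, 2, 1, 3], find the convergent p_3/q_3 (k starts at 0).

Using pₖ = aₖpₖ₋₁ + pₖ₋₂, qₖ = aₖqₖ₋₁ + qₖ₋₂ (with p₋₁=1, p₋₂=0, q₋₁=0, q₋₂=1):
  k=0: a=16, p=16, q=1
  k=1: a=1, p=17, q=1
  k=2: a=2, p=50, q=3
  k=3: a=1, p=67, q=4

67/4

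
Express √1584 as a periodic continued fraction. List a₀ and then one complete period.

[39; 1, 3, 1, 78]

a₀ = ⌊√1584⌋ = 39.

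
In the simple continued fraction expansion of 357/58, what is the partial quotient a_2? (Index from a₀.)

2

357 = 6·58 + 9   →  a_0 = 6
58 = 6·9 + 4   →  a_1 = 6
9 = 2·4 + 1   →  a_2 = 2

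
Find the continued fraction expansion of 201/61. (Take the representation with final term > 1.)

201 = 3*61 + 18
61 = 3*18 + 7
18 = 2*7 + 4
7 = 1*4 + 3
4 = 1*3 + 1
3 = 3*1 + 0  (stop)
So 201/61 = [3; 3, 2, 1, 1, 3].

[3; 3, 2, 1, 1, 3]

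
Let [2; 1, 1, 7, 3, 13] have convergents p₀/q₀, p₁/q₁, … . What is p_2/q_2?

5/2

Using pₖ = aₖpₖ₋₁ + pₖ₋₂, qₖ = aₖqₖ₋₁ + qₖ₋₂ (with p₋₁=1, p₋₂=0, q₋₁=0, q₋₂=1):
  k=0: a=2, p=2, q=1
  k=1: a=1, p=3, q=1
  k=2: a=1, p=5, q=2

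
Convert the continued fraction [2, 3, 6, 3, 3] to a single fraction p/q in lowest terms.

Fold from the inside: start with 3/1.
  3 + 1/3 = 10/3
  6 + 3/10 = 63/10
  3 + 10/63 = 199/63
  2 + 63/199 = 461/199

461/199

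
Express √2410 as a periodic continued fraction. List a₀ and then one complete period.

[49; 10, 1, 8, 1, 10, 98]

a₀ = ⌊√2410⌋ = 49.
With m₀=0, d₀=1 and mₖ₊₁ = dₖaₖ − mₖ, dₖ₊₁ = (n − mₖ₊₁²)/dₖ, aₖ₊₁ = ⌊(a₀+mₖ₊₁)/dₖ₊₁⌋:
  k=1: m=49, d=9, a=10
  k=2: m=41, d=81, a=1
  k=3: m=40, d=10, a=8
  k=4: m=40, d=81, a=1
  k=5: m=41, d=9, a=10
  k=6: m=49, d=1, a=98
d=1 and a=2a₀=98 at k=6, so the next step gives (m, d) = (49, 9) again — its k=1 value — and the period has length 6.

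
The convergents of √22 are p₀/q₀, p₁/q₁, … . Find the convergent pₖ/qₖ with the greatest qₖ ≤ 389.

√22 = [4; 1, 2, 4, 2, 1, 8, …] (period length 6).
Convergents:
  p_0/q_0 = 4/1
  p_1/q_1 = 5/1
  p_2/q_2 = 14/3
  p_3/q_3 = 61/13
  p_4/q_4 = 136/29
  p_5/q_5 = 197/42
  p_6/q_6 = 1712/365
  p_7/q_7 = 1909/407
q_6 = 365 ≤ 389 < 407 = q_7, so the answer is 1712/365.

1712/365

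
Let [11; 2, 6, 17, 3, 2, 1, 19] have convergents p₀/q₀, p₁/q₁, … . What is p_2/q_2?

Using pₖ = aₖpₖ₋₁ + pₖ₋₂, qₖ = aₖqₖ₋₁ + qₖ₋₂ (with p₋₁=1, p₋₂=0, q₋₁=0, q₋₂=1):
  k=0: a=11, p=11, q=1
  k=1: a=2, p=23, q=2
  k=2: a=6, p=149, q=13

149/13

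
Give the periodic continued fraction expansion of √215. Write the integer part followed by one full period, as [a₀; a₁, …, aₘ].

[14; 1, 1, 1, 28]

a₀ = ⌊√215⌋ = 14.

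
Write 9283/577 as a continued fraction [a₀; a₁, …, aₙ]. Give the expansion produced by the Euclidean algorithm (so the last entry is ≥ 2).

[16; 11, 3, 5, 3]

9283 = 16·577 + 51
577 = 11·51 + 16
51 = 3·16 + 3
16 = 5·3 + 1
3 = 3·1 + 0  (stop)
So 9283/577 = [16; 11, 3, 5, 3].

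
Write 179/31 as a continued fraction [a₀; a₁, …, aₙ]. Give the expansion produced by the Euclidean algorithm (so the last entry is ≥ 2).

[5; 1, 3, 2, 3]

179 = 5×31 + 24
31 = 1×24 + 7
24 = 3×7 + 3
7 = 2×3 + 1
3 = 3×1 + 0  (stop)
So 179/31 = [5; 1, 3, 2, 3].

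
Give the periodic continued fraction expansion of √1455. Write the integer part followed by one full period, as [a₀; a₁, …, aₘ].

[38; 6, 1, 11, 1, 6, 76]

a₀ = ⌊√1455⌋ = 38.
With m₀=0, d₀=1 and mₖ₊₁ = dₖaₖ − mₖ, dₖ₊₁ = (n − mₖ₊₁²)/dₖ, aₖ₊₁ = ⌊(a₀+mₖ₊₁)/dₖ₊₁⌋:
  k=1: m=38, d=11, a=6
  k=2: m=28, d=61, a=1
  k=3: m=33, d=6, a=11
  k=4: m=33, d=61, a=1
  k=5: m=28, d=11, a=6
  k=6: m=38, d=1, a=76
d=1 and a=2a₀=76 at k=6, so the next step gives (m, d) = (38, 11) again — its k=1 value — and the period has length 6.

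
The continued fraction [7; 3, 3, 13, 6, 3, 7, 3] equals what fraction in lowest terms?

428393/58678

Fold from the inside: start with 3/1.
  7 + 1/3 = 22/3
  3 + 3/22 = 69/22
  6 + 22/69 = 436/69
  13 + 69/436 = 5737/436
  3 + 436/5737 = 17647/5737
  3 + 5737/17647 = 58678/17647
  7 + 17647/58678 = 428393/58678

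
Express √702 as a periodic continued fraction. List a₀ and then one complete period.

a₀ = ⌊√702⌋ = 26.
With m₀=0, d₀=1 and mₖ₊₁ = dₖaₖ − mₖ, dₖ₊₁ = (n − mₖ₊₁²)/dₖ, aₖ₊₁ = ⌊(a₀+mₖ₊₁)/dₖ₊₁⌋:
  k=1: m=26, d=26, a=2
  k=2: m=26, d=1, a=52
d=1 and a=2a₀=52 at k=2, so the next step gives (m, d) = (26, 26) again — its k=1 value — and the period has length 2.

[26; 2, 52]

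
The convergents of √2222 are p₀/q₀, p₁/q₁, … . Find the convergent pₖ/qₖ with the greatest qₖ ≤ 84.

√2222 = [47; 7, 4, 7, 94, …] (period length 4).
Convergents:
  p_0/q_0 = 47/1
  p_1/q_1 = 330/7
  p_2/q_2 = 1367/29
  p_3/q_3 = 9899/210
q_2 = 29 ≤ 84 < 210 = q_3, so the answer is 1367/29.

1367/29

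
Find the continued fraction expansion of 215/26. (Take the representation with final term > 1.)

215 = 8×26 + 7
26 = 3×7 + 5
7 = 1×5 + 2
5 = 2×2 + 1
2 = 2×1 + 0  (stop)
So 215/26 = [8; 3, 1, 2, 2].

[8; 3, 1, 2, 2]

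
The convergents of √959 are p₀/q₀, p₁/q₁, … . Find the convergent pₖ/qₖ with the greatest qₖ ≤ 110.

960/31

√959 = [30; 1, 29, 1, 60, …] (period length 4).
Convergents:
  p_0/q_0 = 30/1
  p_1/q_1 = 31/1
  p_2/q_2 = 929/30
  p_3/q_3 = 960/31
  p_4/q_4 = 58529/1890
q_3 = 31 ≤ 110 < 1890 = q_4, so the answer is 960/31.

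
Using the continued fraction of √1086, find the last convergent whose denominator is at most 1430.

√1086 = [32; 1, 20, 1, 64, …] (period length 4).
Convergents:
  p_0/q_0 = 32/1
  p_1/q_1 = 33/1
  p_2/q_2 = 692/21
  p_3/q_3 = 725/22
  p_4/q_4 = 47092/1429
  p_5/q_5 = 47817/1451
q_4 = 1429 ≤ 1430 < 1451 = q_5, so the answer is 47092/1429.

47092/1429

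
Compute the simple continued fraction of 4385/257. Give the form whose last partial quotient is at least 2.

4385 = 17×257 + 16
257 = 16×16 + 1
16 = 16×1 + 0  (stop)
So 4385/257 = [17; 16, 16].

[17; 16, 16]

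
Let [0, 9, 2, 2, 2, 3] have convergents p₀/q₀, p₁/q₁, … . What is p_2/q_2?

Using pₖ = aₖpₖ₋₁ + pₖ₋₂, qₖ = aₖqₖ₋₁ + qₖ₋₂ (with p₋₁=1, p₋₂=0, q₋₁=0, q₋₂=1):
  k=0: a=0, p=0, q=1
  k=1: a=9, p=1, q=9
  k=2: a=2, p=2, q=19

2/19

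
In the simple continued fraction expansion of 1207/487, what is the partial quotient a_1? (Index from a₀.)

2

1207 = 2·487 + 233   →  a_0 = 2
487 = 2·233 + 21   →  a_1 = 2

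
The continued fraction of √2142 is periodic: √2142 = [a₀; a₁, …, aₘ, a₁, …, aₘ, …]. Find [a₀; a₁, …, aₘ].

a₀ = ⌊√2142⌋ = 46.
With m₀=0, d₀=1 and mₖ₊₁ = dₖaₖ − mₖ, dₖ₊₁ = (n − mₖ₊₁²)/dₖ, aₖ₊₁ = ⌊(a₀+mₖ₊₁)/dₖ₊₁⌋:
  k=1: m=46, d=26, a=3
  k=2: m=32, d=43, a=1
  k=3: m=11, d=47, a=1
  k=4: m=36, d=18, a=4
  k=5: m=36, d=47, a=1
  k=6: m=11, d=43, a=1
  k=7: m=32, d=26, a=3
  k=8: m=46, d=1, a=92
d=1 and a=2a₀=92 at k=8, so the next step gives (m, d) = (46, 26) again — its k=1 value — and the period has length 8.

[46; 3, 1, 1, 4, 1, 1, 3, 92]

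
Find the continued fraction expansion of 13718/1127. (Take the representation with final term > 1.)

13718 = 12*1127 + 194
1127 = 5*194 + 157
194 = 1*157 + 37
157 = 4*37 + 9
37 = 4*9 + 1
9 = 9*1 + 0  (stop)
So 13718/1127 = [12; 5, 1, 4, 4, 9].

[12; 5, 1, 4, 4, 9]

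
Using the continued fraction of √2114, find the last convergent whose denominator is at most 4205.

192419/4185

√2114 = [45; 1, 44, 1, 90, …] (period length 4).
Convergents:
  p_0/q_0 = 45/1
  p_1/q_1 = 46/1
  p_2/q_2 = 2069/45
  p_3/q_3 = 2115/46
  p_4/q_4 = 192419/4185
  p_5/q_5 = 194534/4231
q_4 = 4185 ≤ 4205 < 4231 = q_5, so the answer is 192419/4185.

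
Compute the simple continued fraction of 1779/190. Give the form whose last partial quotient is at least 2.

1779 = 9×190 + 69
190 = 2×69 + 52
69 = 1×52 + 17
52 = 3×17 + 1
17 = 17×1 + 0  (stop)
So 1779/190 = [9; 2, 1, 3, 17].

[9; 2, 1, 3, 17]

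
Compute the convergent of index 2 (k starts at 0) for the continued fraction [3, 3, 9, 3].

Using pₖ = aₖpₖ₋₁ + pₖ₋₂, qₖ = aₖqₖ₋₁ + qₖ₋₂ (with p₋₁=1, p₋₂=0, q₋₁=0, q₋₂=1):
  k=0: a=3, p=3, q=1
  k=1: a=3, p=10, q=3
  k=2: a=9, p=93, q=28

93/28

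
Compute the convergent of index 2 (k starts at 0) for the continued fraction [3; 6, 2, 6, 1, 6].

Using pₖ = aₖpₖ₋₁ + pₖ₋₂, qₖ = aₖqₖ₋₁ + qₖ₋₂ (with p₋₁=1, p₋₂=0, q₋₁=0, q₋₂=1):
  k=0: a=3, p=3, q=1
  k=1: a=6, p=19, q=6
  k=2: a=2, p=41, q=13

41/13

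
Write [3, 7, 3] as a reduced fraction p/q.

Fold from the inside: start with 3/1.
  7 + 1/3 = 22/3
  3 + 3/22 = 69/22

69/22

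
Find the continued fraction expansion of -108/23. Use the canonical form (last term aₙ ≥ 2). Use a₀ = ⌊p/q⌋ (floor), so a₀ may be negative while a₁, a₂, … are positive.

-108 = -5×23 + 7
23 = 3×7 + 2
7 = 3×2 + 1
2 = 2×1 + 0  (stop)
So -108/23 = [-5; 3, 3, 2].

[-5; 3, 3, 2]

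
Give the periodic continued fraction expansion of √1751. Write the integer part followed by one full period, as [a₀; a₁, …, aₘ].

[41; 1, 5, 2, 4, 2, 5, 1, 82]

a₀ = ⌊√1751⌋ = 41.
With m₀=0, d₀=1 and mₖ₊₁ = dₖaₖ − mₖ, dₖ₊₁ = (n − mₖ₊₁²)/dₖ, aₖ₊₁ = ⌊(a₀+mₖ₊₁)/dₖ₊₁⌋:
  k=1: m=41, d=70, a=1
  k=2: m=29, d=13, a=5
  k=3: m=36, d=35, a=2
  k=4: m=34, d=17, a=4
  k=5: m=34, d=35, a=2
  k=6: m=36, d=13, a=5
  k=7: m=29, d=70, a=1
  k=8: m=41, d=1, a=82
d=1 and a=2a₀=82 at k=8, so the next step gives (m, d) = (41, 70) again — its k=1 value — and the period has length 8.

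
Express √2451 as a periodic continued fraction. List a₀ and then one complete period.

a₀ = ⌊√2451⌋ = 49.
With m₀=0, d₀=1 and mₖ₊₁ = dₖaₖ − mₖ, dₖ₊₁ = (n − mₖ₊₁²)/dₖ, aₖ₊₁ = ⌊(a₀+mₖ₊₁)/dₖ₊₁⌋:
  k=1: m=49, d=50, a=1
  k=2: m=1, d=49, a=1
  k=3: m=48, d=3, a=32
  k=4: m=48, d=49, a=1
  k=5: m=1, d=50, a=1
  k=6: m=49, d=1, a=98
d=1 and a=2a₀=98 at k=6, so the next step gives (m, d) = (49, 50) again — its k=1 value — and the period has length 6.

[49; 1, 1, 32, 1, 1, 98]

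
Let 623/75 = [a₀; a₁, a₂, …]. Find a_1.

623 = 8·75 + 23   →  a_0 = 8
75 = 3·23 + 6   →  a_1 = 3

3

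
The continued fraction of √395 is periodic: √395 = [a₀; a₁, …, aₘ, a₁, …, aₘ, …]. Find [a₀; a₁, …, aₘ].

a₀ = ⌊√395⌋ = 19.
With m₀=0, d₀=1 and mₖ₊₁ = dₖaₖ − mₖ, dₖ₊₁ = (n − mₖ₊₁²)/dₖ, aₖ₊₁ = ⌊(a₀+mₖ₊₁)/dₖ₊₁⌋:
  k=1: m=19, d=34, a=1
  k=2: m=15, d=5, a=6
  k=3: m=15, d=34, a=1
  k=4: m=19, d=1, a=38
d=1 and a=2a₀=38 at k=4, so the next step gives (m, d) = (19, 34) again — its k=1 value — and the period has length 4.

[19; 1, 6, 1, 38]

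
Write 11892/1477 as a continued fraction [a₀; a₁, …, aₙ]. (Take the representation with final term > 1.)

11892 = 8·1477 + 76
1477 = 19·76 + 33
76 = 2·33 + 10
33 = 3·10 + 3
10 = 3·3 + 1
3 = 3·1 + 0  (stop)
So 11892/1477 = [8; 19, 2, 3, 3, 3].

[8; 19, 2, 3, 3, 3]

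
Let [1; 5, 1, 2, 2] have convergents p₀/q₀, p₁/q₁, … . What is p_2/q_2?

Using pₖ = aₖpₖ₋₁ + pₖ₋₂, qₖ = aₖqₖ₋₁ + qₖ₋₂ (with p₋₁=1, p₋₂=0, q₋₁=0, q₋₂=1):
  k=0: a=1, p=1, q=1
  k=1: a=5, p=6, q=5
  k=2: a=1, p=7, q=6

7/6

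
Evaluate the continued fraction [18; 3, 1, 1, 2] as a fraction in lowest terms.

329/18

Fold from the inside: start with 2/1.
  1 + 1/2 = 3/2
  1 + 2/3 = 5/3
  3 + 3/5 = 18/5
  18 + 5/18 = 329/18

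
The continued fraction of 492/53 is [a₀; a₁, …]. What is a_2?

1

492 = 9·53 + 15   →  a_0 = 9
53 = 3·15 + 8   →  a_1 = 3
15 = 1·8 + 7   →  a_2 = 1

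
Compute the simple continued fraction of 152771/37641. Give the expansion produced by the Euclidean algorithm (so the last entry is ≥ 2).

[4; 17, 18, 11, 11]

152771 = 4*37641 + 2207
37641 = 17*2207 + 122
2207 = 18*122 + 11
122 = 11*11 + 1
11 = 11*1 + 0  (stop)
So 152771/37641 = [4; 17, 18, 11, 11].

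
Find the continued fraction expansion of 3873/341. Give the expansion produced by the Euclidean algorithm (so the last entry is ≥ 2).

[11; 2, 1, 3, 1, 7, 3]

3873 = 11·341 + 122
341 = 2·122 + 97
122 = 1·97 + 25
97 = 3·25 + 22
25 = 1·22 + 3
22 = 7·3 + 1
3 = 3·1 + 0  (stop)
So 3873/341 = [11; 2, 1, 3, 1, 7, 3].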